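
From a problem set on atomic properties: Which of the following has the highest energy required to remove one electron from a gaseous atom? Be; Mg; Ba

Be

Be is in period 2, group 2; Mg is in period 3, group 2; Ba is in period 6, group 2.
Removing the outermost electron gets harder across a period and easier down a group.
All are in group 2, so first ionization energy increases up the group.
The highest energy required to remove one electron from a gaseous atom among these belongs to Be.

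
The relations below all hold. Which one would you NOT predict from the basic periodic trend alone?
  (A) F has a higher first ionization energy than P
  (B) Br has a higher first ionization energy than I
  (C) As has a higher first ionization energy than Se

The general trend: first ionization energy increases across a period and decreases down a group.
(A) F (period 2, group 17) vs P (period 3, group 15): the stated order agrees with the simple trend.
(B) Br (period 4, group 17) vs I (period 5, group 17): the stated order agrees with the simple trend.
(C) As (period 4, group 15) vs Se (period 4, group 16): the stated order contradicts the simple trend.
The exception is (C): Se (4p⁴) ionizes more easily than half-filled As (4p³).

(C)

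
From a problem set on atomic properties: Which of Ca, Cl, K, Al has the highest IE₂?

The second ionization energy removes an electron from the +1 ion. For each element: Ca⁺ still has 1 valence electron; Cl⁺ still has 6 valence electrons; K⁺ is the bare [Ar] core; Al⁺ still has 2 valence electrons.
Pulling an electron out of a noble-gas core costs far more than removing a remaining valence electron, so K sits at the high end of IE_2.
Valence configurations: Ca⁺ [Ar]4s¹, Cl⁺ [Ne]3s²3p⁴, Al⁺ [Ne]3s².
Tabulated IE_2 (kJ/mol): Ca 1145, Cl 2298, K 3052, Al 1817.
Overall IE_2 order: Ca < Al < Cl < K.

K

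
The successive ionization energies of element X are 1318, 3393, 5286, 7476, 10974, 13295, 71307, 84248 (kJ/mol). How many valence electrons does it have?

Look for the largest jump between consecutive ionization energies: IE7/IE6 ≈ 5.4, far larger than any earlier ratio.
That jump marks the point where a core electron is being removed. So the atom has 6 valence electrons.

6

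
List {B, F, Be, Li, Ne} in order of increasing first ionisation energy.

Li < B < Be < F < Ne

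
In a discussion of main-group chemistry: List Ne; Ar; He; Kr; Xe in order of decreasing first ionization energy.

He is in period 1, group 18; Ne is in period 2, group 18; Ar is in period 3, group 18; Kr is in period 4, group 18; Xe is in period 5, group 18.
First ionization energy rises across a period (greater Z_eff holds electrons more tightly) and falls down a group (valence electrons are farther from the nucleus).
All are in group 18, so first ionization energy increases up the group.
So from highest to lowest: He > Ne > Ar > Kr > Xe.

He > Ne > Ar > Kr > Xe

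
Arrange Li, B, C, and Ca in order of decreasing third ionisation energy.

Li > Ca > C > B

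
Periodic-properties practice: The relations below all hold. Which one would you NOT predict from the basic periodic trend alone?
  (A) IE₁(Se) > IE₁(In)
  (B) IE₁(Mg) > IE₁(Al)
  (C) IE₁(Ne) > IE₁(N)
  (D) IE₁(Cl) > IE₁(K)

The general trend: IE₁ increases across a period and decreases down a group.
(A) Se (period 4, group 16) vs In (period 5, group 13): the stated order agrees with the simple trend.
(B) Mg (period 3, group 2) vs Al (period 3, group 13): the stated order contradicts the simple trend.
(C) Ne (period 2, group 18) vs N (period 2, group 15): the stated order agrees with the simple trend.
(D) Cl (period 3, group 17) vs K (period 4, group 1): the stated order agrees with the simple trend.
The exception is (B): Al's single 3p electron is easier to remove than one from Mg's filled 3s².

(B)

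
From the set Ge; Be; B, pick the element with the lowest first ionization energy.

Ge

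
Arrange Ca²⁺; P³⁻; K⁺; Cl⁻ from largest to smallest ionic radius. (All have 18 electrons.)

P³⁻ > Cl⁻ > K⁺ > Ca²⁺

All of these have 18 electrons, so size is governed by nuclear charge alone: the more protons, the stronger the pull on the same electron cloud, and the smaller the ion.
Nuclear charges: Ca²⁺ (Z=20), K⁺ (Z=19), Cl⁻ (Z=17), P³⁻ (Z=15).
Largest to smallest: P³⁻ > Cl⁻ > K⁺ > Ca²⁺.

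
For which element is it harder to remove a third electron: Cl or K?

K

The third ionization energy removes an electron from the +2 ion. For each element: Cl²⁺ still has 5 valence electrons; K²⁺ is already 1 electron into the core.
Pulling an electron out of a noble-gas core costs far more than removing a remaining valence electron, so K sits at the high end of IE_3.
Approximate IE_3 values (kJ/mol): Cl 3822, K 4420.
Hence IE_3: Cl < K.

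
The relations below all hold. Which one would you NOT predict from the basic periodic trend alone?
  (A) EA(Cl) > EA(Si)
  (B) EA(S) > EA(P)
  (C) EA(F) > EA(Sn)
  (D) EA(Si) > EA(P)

(D)

The general trend: electron affinity increases across a period and decreases down a group.
(A) Cl (period 3, group 17) vs Si (period 3, group 14): the stated order agrees with the simple trend.
(B) S (period 3, group 16) vs P (period 3, group 15): the stated order agrees with the simple trend.
(C) F (period 2, group 17) vs Sn (period 5, group 14): the stated order agrees with the simple trend.
(D) Si (period 3, group 14) vs P (period 3, group 15): the stated order contradicts the simple trend.
The exception is (D): adding an electron to P's half-filled 3p³ is unfavourable, so Si (3p²) has the more exothermic EA.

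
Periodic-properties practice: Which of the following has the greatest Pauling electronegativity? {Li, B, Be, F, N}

EN rises left→right (higher Z_eff, smaller atoms) and falls top→bottom (larger, more shielded atoms).
All lie in period 2, so electronegativity increases left to right.
The greatest Pauling electronegativity among these belongs to F.

F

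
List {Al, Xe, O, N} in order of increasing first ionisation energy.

Al < Xe < O < N

Removing the outermost electron gets harder across a period and easier down a group.
These span different periods and groups, so the two trends combine.
Xe > Al: the two effects oppose for this pair; the across-period effect wins (1170 vs 578 kJ/mol).
O > Xe: the two effects oppose for this pair; the down-group effect wins (1314 vs 1170 kJ/mol).
N > O: this pair runs against the simple trend — see the exception note.
Note the exception: N has a higher first ionization energy than O, contrary to the simple trend — pairing an electron in O's 2p⁴ costs repulsion energy, so O ionizes more easily than half-filled N (2p³).
Tabulated first ionization energy (kJ/mol): N 1402, O 1314, Al 578, Xe 1170.
So from lowest to highest: Al < Xe < O < N.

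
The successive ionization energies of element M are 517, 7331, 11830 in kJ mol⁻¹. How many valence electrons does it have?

1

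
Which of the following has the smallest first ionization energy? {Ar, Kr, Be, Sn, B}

Be is in period 2, group 2; B is in period 2, group 13; Ar is in period 3, group 18; Kr is in period 4, group 18; Sn is in period 5, group 14.
IE₁ increases left→right with effective nuclear charge and decreases top→bottom as the valence shell moves farther out.
Here both period and group differ, so the two effects have to be weighed against each other.
B > Sn: period and group pull opposite ways; the down-group shift dominates (801 vs 709 kJ/mol).
Be > B: this pair runs against the simple trend — see the exception note.
Kr > Be: the two effects oppose for this pair; the across-period effect wins (1351 vs 900 kJ/mol).
Ar > Kr: they share group 18; the group trend gives Ar the larger value.
Note the exception: Be has a higher first ionization energy than B, contrary to the simple trend — removing B's lone 2p electron is easier than breaking Be's filled 2s².
For reference (kJ/mol): Be 900, B 801, Ar 1521, Kr 1351, Sn 709.
The smallest first ionization energy among these belongs to Sn.

Sn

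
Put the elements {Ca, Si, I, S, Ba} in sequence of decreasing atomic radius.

Ba, Ca, I, Si, S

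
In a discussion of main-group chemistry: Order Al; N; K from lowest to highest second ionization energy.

The second ionization energy removes an electron from the +1 ion. For each element: Al⁺ still has 2 valence electrons; N⁺ still has 4 valence electrons; K⁺ is the bare [Ar] core.
Pulling an electron out of a noble-gas core costs far more than removing a remaining valence electron, so K sits at the high end of IE_2.
Valence configurations: Al⁺ [Ne]3s², N⁺ [He]2s²2p².
The numbers (kJ/mol): Al 1817, N 2856, K 3052.
Putting it together, IE_2: Al < N < K.

Al < N < K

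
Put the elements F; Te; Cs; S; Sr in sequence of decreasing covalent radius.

F is in period 2, group 17; S is in period 3, group 16; Sr is in period 5, group 2; Te is in period 5, group 16; Cs is in period 6, group 1.
Atomic radius shrinks across a period as nuclear charge pulls the same shell inward, and grows down a group as new shells are added.
Neither a single period nor a single group — weigh both effects.
S > F: relative to F, both the across-period and down-group shifts push S's atomic radius up.
Te > S: Te sits below S in group 16, so the down-group effect alone puts Te larger.
Sr > Te: both are in period 5; the period trend gives Sr the larger value.
Cs > Sr: relative to Sr, both the across-period and down-group shifts push Cs's atomic radius up.
Approximate values (pm): F 64, S 103, Sr 185, Te 136, Cs 232.
So from largest to smallest: Cs > Sr > Te > S > F.

Cs > Sr > Te > S > F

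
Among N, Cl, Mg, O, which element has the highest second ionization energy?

O

The second ionization energy removes an electron from the +1 ion. For each element: N⁺ still has 4 valence electrons; Cl⁺ still has 6 valence electrons; Mg⁺ still has 1 valence electron; O⁺ still has 5 valence electrons.
All are still removing valence electrons, so compare the +1 ions as you would atoms: IE_2 generally rises across a period (higher Z_eff) and falls down a group (larger shell), subject to the usual subshell exceptions.
Valence configurations: N⁺ [He]2s²2p², Cl⁺ [Ne]3s²3p⁴, Mg⁺ [Ne]3s¹, O⁺ [He]2s²2p³.
The numbers (kJ/mol): N 2856, Cl 2298, Mg 1451, O 3388.
Hence IE_2: Mg < Cl < N < O.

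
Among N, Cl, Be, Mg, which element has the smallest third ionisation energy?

After 2 electrons have been removed, what remains? N²⁺ still has 3 valence electrons; Cl²⁺ still has 5 valence electrons; Be²⁺ is the bare [He] core; Mg²⁺ is the bare [Ne] core.
Breaking into a closed-shell core is much more expensive than removing a leftover valence electron — Mg and Be have the largest IE_3 here.
Valence configurations: N²⁺ [He]2s²2p¹, Cl²⁺ [Ne]3s²3p³.
The numbers (kJ/mol): N 4578, Cl 3822, Be 14849, Mg 7733.
Overall IE_3 order: Cl < N < Mg < Be.

Cl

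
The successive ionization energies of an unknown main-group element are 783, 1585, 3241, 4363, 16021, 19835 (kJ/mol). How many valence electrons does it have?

Look for the largest jump between consecutive ionization energies: IE5/IE4 ≈ 3.7, far larger than any earlier ratio.
That jump marks the point where a core electron is being removed. So the atom has 4 valence electrons.

4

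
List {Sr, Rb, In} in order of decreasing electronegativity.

Electronegativity increases across a period and decreases down a group, tracking effective nuclear charge and atomic size.
All lie in period 5, so electronegativity increases left to right.
So from highest to lowest: In > Sr > Rb.

In > Sr > Rb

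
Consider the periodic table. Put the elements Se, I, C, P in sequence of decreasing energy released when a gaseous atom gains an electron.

I > Se > C > P

Atoms with high Z_eff and room in the valence shell (especially the halogens) have the most exothermic electron affinities.
These sit on a diagonal, where the across-period and down-group effects partly cancel.
C > P: period and group pull opposite ways; the down-group shift dominates (122 vs 72 kJ/mol).
Se > C: period and group pull opposite ways; the across-period shift dominates (195 vs 122 kJ/mol).
I > Se: period and group pull opposite ways; the across-period shift dominates (295 vs 195 kJ/mol).
For reference (kJ/mol): C 122, P 72, Se 195, I 295.
So from highest to lowest: I > Se > C > P.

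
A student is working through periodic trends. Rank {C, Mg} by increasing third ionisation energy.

C < Mg

IE_3 is the cost of taking one more electron from the +2 cation: C²⁺ still has 2 valence electrons; Mg²⁺ is the bare [Ne] core.
Pulling an electron out of a noble-gas core costs far more than removing a remaining valence electron, so Mg sits at the high end of IE_3.
The numbers (kJ/mol): C 4620, Mg 7733.
Overall IE_3 order: C < Mg.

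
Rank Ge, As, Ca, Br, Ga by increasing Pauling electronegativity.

Ca, Ga, Ge, As, Br

Ca is in period 4, group 2; Ga is in period 4, group 13; Ge is in period 4, group 14; As is in period 4, group 15; Br is in period 4, group 17.
Electronegativity increases across a period and decreases down a group, tracking effective nuclear charge and atomic size.
All lie in period 4, so electronegativity increases left to right.
So from lowest to highest: Ca < Ga < Ge < As < Br.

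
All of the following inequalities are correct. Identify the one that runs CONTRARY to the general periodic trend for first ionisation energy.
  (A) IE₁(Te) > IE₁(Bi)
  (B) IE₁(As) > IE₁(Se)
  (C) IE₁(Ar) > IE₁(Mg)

The general trend: first ionisation energy increases across a period and decreases down a group.
(A) Te (period 5, group 16) vs Bi (period 6, group 15): the stated order agrees with the simple trend.
(B) As (period 4, group 15) vs Se (period 4, group 16): the stated order contradicts the simple trend.
(C) Ar (period 3, group 18) vs Mg (period 3, group 2): the stated order agrees with the simple trend.
The exception is (B): Se (4p⁴) ionizes more easily than half-filled As (4p³).

(B)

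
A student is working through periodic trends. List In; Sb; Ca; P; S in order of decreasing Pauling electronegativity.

S, P, Sb, In, Ca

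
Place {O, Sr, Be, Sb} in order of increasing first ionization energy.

Be is in period 2, group 2; O is in period 2, group 16; Sr is in period 5, group 2; Sb is in period 5, group 15.
First ionization energy rises across a period (greater Z_eff holds electrons more tightly) and falls down a group (valence electrons are farther from the nucleus).
Neither a single period nor a single group — weigh both effects.
Sb > Sr: Sb lies to the right of Sr in period 5, so the across-period effect alone puts Sb higher.
Be > Sb: period and group pull opposite ways; the down-group shift dominates (900 vs 831 kJ/mol).
O > Be: both are in period 2; the period trend gives O the larger value.
For reference (kJ/mol): Be 900, O 1314, Sr 550, Sb 831.
So from lowest to highest: Sr < Sb < Be < O.

Sr < Sb < Be < O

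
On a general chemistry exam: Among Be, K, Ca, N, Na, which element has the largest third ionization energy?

Be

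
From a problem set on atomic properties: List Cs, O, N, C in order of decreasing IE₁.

C is in period 2, group 14; N is in period 2, group 15; O is in period 2, group 16; Cs is in period 6, group 1.
Removing the outermost electron gets harder across a period and easier down a group.
Neither a single period nor a single group — weigh both effects.
C > Cs: both effects reinforce here, so C is clearly the higher of the two.
O > C: both are in period 2; the period trend gives O the larger value.
N > O: this pair runs against the simple trend — see the exception note.
Note the exception: N has a higher first ionization energy than O, contrary to the simple trend — pairing an electron in O's 2p⁴ costs repulsion energy, so O ionizes more easily than half-filled N (2p³).
For reference (kJ/mol): C 1086, N 1402, O 1314, Cs 376.
So from highest to lowest: N > O > C > Cs.

N, O, C, Cs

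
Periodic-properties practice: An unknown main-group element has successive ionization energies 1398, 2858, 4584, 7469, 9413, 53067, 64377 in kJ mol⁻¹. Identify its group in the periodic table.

Group 15

Look for the largest jump between consecutive ionization energies: IE6/IE5 ≈ 5.6, far larger than any earlier ratio.
That jump marks the point where a core electron is being removed. So the atom has 5 valence electrons.
A main-group element with 5 valence electrons is in group 15.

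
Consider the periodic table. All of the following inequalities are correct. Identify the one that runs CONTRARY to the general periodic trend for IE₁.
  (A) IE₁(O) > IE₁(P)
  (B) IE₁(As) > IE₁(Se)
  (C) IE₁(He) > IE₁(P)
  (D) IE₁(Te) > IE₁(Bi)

(B)

The general trend: IE₁ increases across a period and decreases down a group.
(A) O (period 2, group 16) vs P (period 3, group 15): the stated order agrees with the simple trend.
(B) As (period 4, group 15) vs Se (period 4, group 16): the stated order contradicts the simple trend.
(C) He (period 1, group 18) vs P (period 3, group 15): the stated order agrees with the simple trend.
(D) Te (period 5, group 16) vs Bi (period 6, group 15): the stated order agrees with the simple trend.
The exception is (B): Se (4p⁴) ionizes more easily than half-filled As (4p³).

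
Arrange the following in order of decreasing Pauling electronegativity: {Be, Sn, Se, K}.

Se > Sn > Be > K

Be is in period 2, group 2; K is in period 4, group 1; Se is in period 4, group 16; Sn is in period 5, group 14.
Smaller atoms with higher effective nuclear charge are more electronegative.
Here both period and group differ, so the two effects have to be weighed against each other.
Be > K: relative to K, both the across-period and down-group shifts push Be's electronegativity up.
Sn > Be: period and group pull opposite ways; the across-period shift dominates (1.96 vs 1.57).
Se > Sn: both effects reinforce here, so Se is clearly the higher of the two.
Tabulated electronegativity (Pauling): Be 1.57, K 0.82, Se 2.55, Sn 1.96.
So from highest to lowest: Se > Sn > Be > K.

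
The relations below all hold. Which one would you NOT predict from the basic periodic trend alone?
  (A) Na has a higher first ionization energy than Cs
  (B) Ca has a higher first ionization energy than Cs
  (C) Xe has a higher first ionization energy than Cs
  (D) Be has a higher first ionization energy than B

(D)

The general trend: first ionization energy increases across a period and decreases down a group.
(A) Na (period 3, group 1) vs Cs (period 6, group 1): the stated order agrees with the simple trend.
(B) Ca (period 4, group 2) vs Cs (period 6, group 1): the stated order agrees with the simple trend.
(C) Xe (period 5, group 18) vs Cs (period 6, group 1): the stated order agrees with the simple trend.
(D) Be (period 2, group 2) vs B (period 2, group 13): the stated order contradicts the simple trend.
The exception is (D): removing B's lone 2p electron is easier than breaking Be's filled 2s².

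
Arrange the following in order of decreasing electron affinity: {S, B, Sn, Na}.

S > Sn > Na > B

B is in period 2, group 13; Na is in period 3, group 1; S is in period 3, group 16; Sn is in period 5, group 14.
Atoms with high Z_eff and room in the valence shell (especially the halogens) have the most exothermic electron affinities.
Neither a single period nor a single group — weigh both effects.
Na > B: this pair runs against the simple trend — see the exception note.
Sn > Na: period and group pull opposite ways; the across-period shift dominates (107 vs 53 kJ/mol).
S > Sn: both effects reinforce here, so S is clearly the higher of the two.
Note the exception: Na has a higher electron affinity than B, contrary to the simple trend — B's ns²np¹ configuration gives only a small electron affinity — the sparsely filled np subshell binds an added electron weakly.
For reference (kJ/mol): B 27, Na 53, S 200, Sn 107.
So from highest to lowest: S > Sn > Na > B.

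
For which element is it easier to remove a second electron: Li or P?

P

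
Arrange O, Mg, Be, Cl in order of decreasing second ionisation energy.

IE_2 is the cost of taking one more electron from the +1 cation: O⁺ still has 5 valence electrons; Mg⁺ still has 1 valence electron; Be⁺ still has 1 valence electron; Cl⁺ still has 6 valence electrons.
All are still removing valence electrons, so compare the +1 ions as you would atoms: IE_2 generally rises across a period (higher Z_eff) and falls down a group (larger shell), subject to the usual subshell exceptions.
Valence configurations: O⁺ [He]2s²2p³, Mg⁺ [Ne]3s¹, Be⁺ [He]2s¹, Cl⁺ [Ne]3s²3p⁴.
Tabulated IE_2 (kJ/mol): O 3388, Mg 1451, Be 1757, Cl 2298.
Putting it together, IE_2: Mg < Be < Cl < O.

O > Cl > Be > Mg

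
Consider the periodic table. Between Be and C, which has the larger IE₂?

C

After 1 electron has been removed, what remains? Be⁺ still has 1 valence electron; C⁺ still has 3 valence electrons.
All are still removing valence electrons, so compare the +1 ions as you would atoms: IE_2 generally rises across a period (higher Z_eff) and falls down a group (larger shell), subject to the usual subshell exceptions.
Valence configurations: Be⁺ [He]2s¹, C⁺ [He]2s²2p¹.
Approximate IE_2 values (kJ/mol): Be 1757, C 2353.
Overall IE_2 order: Be < C.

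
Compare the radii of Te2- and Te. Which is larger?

Te2-

Forming Te2- adds 2 electrons to Te. More electron–electron repulsion in the same shell, with unchanged nuclear charge, lets the cloud expand.
An anion is larger than its parent atom: Te2- > Te.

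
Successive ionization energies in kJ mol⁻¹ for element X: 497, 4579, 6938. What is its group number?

Group 1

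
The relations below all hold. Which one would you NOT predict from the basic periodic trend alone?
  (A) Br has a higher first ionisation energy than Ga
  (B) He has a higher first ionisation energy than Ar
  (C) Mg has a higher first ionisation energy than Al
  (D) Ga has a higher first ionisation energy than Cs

The general trend: first ionisation energy increases across a period and decreases down a group.
(A) Br (period 4, group 17) vs Ga (period 4, group 13): the stated order agrees with the simple trend.
(B) He (period 1, group 18) vs Ar (period 3, group 18): the stated order agrees with the simple trend.
(C) Mg (period 3, group 2) vs Al (period 3, group 13): the stated order contradicts the simple trend.
(D) Ga (period 4, group 13) vs Cs (period 6, group 1): the stated order agrees with the simple trend.
The exception is (C): Al's single 3p electron is easier to remove than one from Mg's filled 3s².

(C)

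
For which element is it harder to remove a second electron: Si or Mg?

Si

Consider each +1 ion: Si⁺ still has 3 valence electrons; Mg⁺ still has 1 valence electron.
All are still removing valence electrons, so compare the +1 ions as you would atoms: IE_2 generally rises across a period (higher Z_eff) and falls down a group (larger shell), subject to the usual subshell exceptions.
Valence configurations: Si⁺ [Ne]3s²3p¹, Mg⁺ [Ne]3s¹.
Approximate IE_2 values (kJ/mol): Si 1577, Mg 1451.
Overall IE_2 order: Mg < Si.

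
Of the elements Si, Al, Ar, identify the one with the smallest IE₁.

Al

Al is in period 3, group 13; Si is in period 3, group 14; Ar is in period 3, group 18.
Removing the outermost electron gets harder across a period and easier down a group.
All lie in period 3, so first ionization energy increases left to right.
The smallest IE₁ among these belongs to Al.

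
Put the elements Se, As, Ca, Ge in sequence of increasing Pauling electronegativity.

Ca < Ge < As < Se

Ca is in period 4, group 2; Ge is in period 4, group 14; As is in period 4, group 15; Se is in period 4, group 16.
Electronegativity increases across a period and decreases down a group, tracking effective nuclear charge and atomic size.
All lie in period 4, so electronegativity increases left to right.
So from lowest to highest: Ca < Ge < As < Se.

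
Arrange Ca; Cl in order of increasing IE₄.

Cl, Ca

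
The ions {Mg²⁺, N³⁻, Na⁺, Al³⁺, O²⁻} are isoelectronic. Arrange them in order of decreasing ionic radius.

N³⁻ > O²⁻ > Na⁺ > Mg²⁺ > Al³⁺

All of these have 10 electrons, so size is governed by nuclear charge alone: the more protons, the stronger the pull on the same electron cloud, and the smaller the ion.
Nuclear charges: Al³⁺ (Z=13), Mg²⁺ (Z=12), Na⁺ (Z=11), O²⁻ (Z=8), N³⁻ (Z=7).
Largest to smallest: N³⁻ > O²⁻ > Na⁺ > Mg²⁺ > Al³⁺.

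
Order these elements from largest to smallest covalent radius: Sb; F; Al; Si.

Sb, Al, Si, F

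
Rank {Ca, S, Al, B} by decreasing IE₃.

Ca, B, S, Al

After 2 electrons have been removed, what remains? Ca²⁺ is the bare [Ar] core; S²⁺ still has 4 valence electrons; Al²⁺ still has 1 valence electron; B²⁺ still has 1 valence electron.
Pulling an electron out of a noble-gas core costs far more than removing a remaining valence electron, so Ca sits at the high end of IE_3.
Valence configurations: S²⁺ [Ne]3s²3p², Al²⁺ [Ne]3s¹, B²⁺ [He]2s¹.
Tabulated IE_3 (kJ/mol): Ca 4912, S 3357, Al 2745, B 3660.
Putting it together, IE_3: Al < S < B < Ca.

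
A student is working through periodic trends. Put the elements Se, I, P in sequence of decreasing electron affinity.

I > Se > P

Atoms with high Z_eff and room in the valence shell (especially the halogens) have the most exothermic electron affinities.
These sit on a diagonal, where the across-period and down-group effects partly cancel.
Se > P: the two effects oppose for this pair; the across-period effect wins (195 vs 72 kJ/mol).
I > Se: the two effects oppose for this pair; the across-period effect wins (295 vs 195 kJ/mol).
Tabulated electron affinity (kJ/mol): P 72, Se 195, I 295.
So from highest to lowest: I > Se > P.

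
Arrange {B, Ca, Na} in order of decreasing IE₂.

After 1 electron has been removed, what remains? B⁺ still has 2 valence electrons; Ca⁺ still has 1 valence electron; Na⁺ is the bare [Ne] core.
Breaking into a closed-shell core is much more expensive than removing a leftover valence electron — Na has the largest IE_2 here.
Valence configurations: B⁺ [He]2s², Ca⁺ [Ar]4s¹.
Tabulated IE_2 (kJ/mol): B 2427, Ca 1145, Na 4562.
So the second ionization energies run Ca < B < Na.

Na, B, Ca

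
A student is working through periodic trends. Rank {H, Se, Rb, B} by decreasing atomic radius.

H is in period 1, group 1; B is in period 2, group 13; Se is in period 4, group 16; Rb is in period 5, group 1.
Across a period the added protons contract the valence shell; down a group each new principal shell makes the atom larger.
Here both period and group differ, so the two effects have to be weighed against each other.
B > H: period and group pull opposite ways; the down-group shift dominates (85 vs 32 pm).
Se > B: period and group pull opposite ways; the down-group shift dominates (116 vs 85 pm).
Rb > Se: both effects reinforce here, so Rb is clearly the larger of the two.
Tabulated atomic radius (pm): H 32, B 85, Se 116, Rb 210.
So from largest to smallest: Rb > Se > B > H.

Rb, Se, B, H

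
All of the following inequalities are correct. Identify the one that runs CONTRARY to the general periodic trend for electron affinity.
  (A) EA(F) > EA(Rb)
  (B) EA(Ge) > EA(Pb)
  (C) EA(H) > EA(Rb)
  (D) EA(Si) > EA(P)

(D)

The general trend: electron affinity increases across a period and decreases down a group.
(A) F (period 2, group 17) vs Rb (period 5, group 1): the stated order agrees with the simple trend.
(B) Ge (period 4, group 14) vs Pb (period 6, group 14): the stated order agrees with the simple trend.
(C) H (period 1, group 1) vs Rb (period 5, group 1): the stated order agrees with the simple trend.
(D) Si (period 3, group 14) vs P (period 3, group 15): the stated order contradicts the simple trend.
The exception is (D): adding an electron to P's half-filled 3p³ is unfavourable, so Si (3p²) has the more exothermic EA.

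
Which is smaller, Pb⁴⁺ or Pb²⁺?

Both ions have Z = 82 protons, but Pb⁴⁺ has lost more electrons, so its remaining electrons feel a larger effective nuclear charge per electron and are pulled in more tightly.
Higher positive charge → smaller ion, so Pb²⁺ > Pb⁴⁺.

Pb⁴⁺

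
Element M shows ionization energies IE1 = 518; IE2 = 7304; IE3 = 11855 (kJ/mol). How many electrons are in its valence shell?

Look for the largest jump between consecutive ionization energies: IE2/IE1 ≈ 14.1, far larger than any earlier ratio.
That jump marks the point where a core electron is being removed. So the atom has 1 valence electron.

1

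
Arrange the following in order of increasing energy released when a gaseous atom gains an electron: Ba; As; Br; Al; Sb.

Al is in period 3, group 13; As is in period 4, group 15; Br is in period 4, group 17; Sb is in period 5, group 15; Ba is in period 6, group 2.
Adding an electron releases more energy for atoms nearer the top right (short of the noble gases).
Here both period and group differ, so the two effects have to be weighed against each other.
Al > Ba: both effects reinforce here, so Al is clearly the higher of the two.
As > Al: the two effects oppose for this pair; the across-period effect wins (78 vs 42 kJ/mol).
Sb > As: this pair runs against the simple trend — see the exception note.
Br > Sb: relative to Sb, both the across-period and down-group shifts push Br's electron affinity up.
Note the exception: Sb has a higher electron affinity than As, contrary to the simple trend — both are half-filled np³, but the pairing/repulsion penalty for the added electron shrinks as the p orbitals become larger and more diffuse down the group, and for Sb that outweighs the weaker nuclear attraction.
Tabulated electron affinity (kJ/mol): Al 42, As 78, Br 325, Sb 103, Ba 14.
So from lowest to highest: Ba < Al < As < Sb < Br.

Ba < Al < As < Sb < Br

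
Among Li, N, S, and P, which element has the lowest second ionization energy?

P

IE_2 is the cost of taking one more electron from the +1 cation: Li⁺ is the bare [He] core; N⁺ still has 4 valence electrons; S⁺ still has 5 valence electrons; P⁺ still has 4 valence electrons.
Pulling an electron out of a noble-gas core costs far more than removing a remaining valence electron, so Li sits at the high end of IE_2.
Valence configurations: N⁺ [He]2s²2p², S⁺ [Ne]3s²3p³, P⁺ [Ne]3s²3p².
Approximate IE_2 values (kJ/mol): Li 7298, N 2856, S 2252, P 1907.
Putting it together, IE_2: P < S < N < Li.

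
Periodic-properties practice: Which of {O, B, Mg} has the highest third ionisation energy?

Consider each +2 ion: O²⁺ still has 4 valence electrons; B²⁺ still has 1 valence electron; Mg²⁺ is the bare [Ne] core.
Pulling an electron out of a noble-gas core costs far more than removing a remaining valence electron, so Mg sits at the high end of IE_3.
Valence configurations: O²⁺ [He]2s²2p², B²⁺ [He]2s¹.
Approximate IE_3 values (kJ/mol): O 5300, B 3660, Mg 7733.
Putting it together, IE_3: B < O < Mg.

Mg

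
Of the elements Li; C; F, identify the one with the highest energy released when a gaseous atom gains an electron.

Li is in period 2, group 1; C is in period 2, group 14; F is in period 2, group 17.
EA tends to increase across a period and decrease down a group, though the pattern is less regular than for IE or radius.
All lie in period 2, so electron affinity increases left to right.
The highest energy released when a gaseous atom gains an electron among these belongs to F.

F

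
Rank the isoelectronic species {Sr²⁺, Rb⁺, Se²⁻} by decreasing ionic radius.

Se²⁻ > Rb⁺ > Sr²⁺

All of these have 36 electrons, so size is governed by nuclear charge alone: the more protons, the stronger the pull on the same electron cloud, and the smaller the ion.
Nuclear charges: Sr²⁺ (Z=38), Rb⁺ (Z=37), Se²⁻ (Z=34).
Largest to smallest: Se²⁻ > Rb⁺ > Sr²⁺.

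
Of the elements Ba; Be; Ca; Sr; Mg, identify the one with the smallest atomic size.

Be

Be is in period 2, group 2; Mg is in period 3, group 2; Ca is in period 4, group 2; Sr is in period 5, group 2; Ba is in period 6, group 2.
Across a period the added protons contract the valence shell; down a group each new principal shell makes the atom larger.
All are in group 2, so atomic radius increases down the group.
The smallest atomic size among these belongs to Be.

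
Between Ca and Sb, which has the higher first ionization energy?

Sb

Ca is in period 4, group 2; Sb is in period 5, group 15.
First ionization energy rises across a period (greater Z_eff holds electrons more tightly) and falls down a group (valence electrons are farther from the nucleus).
These span different periods and groups, so the two trends combine.
Sb > Ca: period and group pull opposite ways; the across-period shift dominates (831 vs 590 kJ/mol).
Approximate values (kJ/mol): Ca 590, Sb 831.
So Sb has the higher first ionization energy (Sb > Ca).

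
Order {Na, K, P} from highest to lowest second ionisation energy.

Consider each +1 ion: Na⁺ is the bare [Ne] core; K⁺ is the bare [Ar] core; P⁺ still has 4 valence electrons.
Pulling an electron out of a noble-gas core costs far more than removing a remaining valence electron, so K and Na sit at the high end of IE_2.
The numbers (kJ/mol): Na 4562, K 3052, P 1907.
Overall IE_2 order: P < K < Na.

Na > K > P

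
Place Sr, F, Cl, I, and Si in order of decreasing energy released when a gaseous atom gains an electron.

Cl, F, I, Si, Sr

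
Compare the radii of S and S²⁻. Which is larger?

S²⁻

Forming S²⁻ adds 2 electrons to S. More electron–electron repulsion in the same shell, with unchanged nuclear charge, lets the cloud expand.
An anion is larger than its parent atom: S²⁻ > S.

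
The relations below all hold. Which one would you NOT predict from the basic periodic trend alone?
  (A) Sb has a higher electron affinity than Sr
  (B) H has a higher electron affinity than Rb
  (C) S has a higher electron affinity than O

(C)

The general trend: electron affinity increases across a period and decreases down a group.
(A) Sb (period 5, group 15) vs Sr (period 5, group 2): the stated order agrees with the simple trend.
(B) H (period 1, group 1) vs Rb (period 5, group 1): the stated order agrees with the simple trend.
(C) S (period 3, group 16) vs O (period 2, group 16): the stated order contradicts the simple trend.
The exception is (C): the compact 2p subshell of O repels the added electron more than S's larger 3p does.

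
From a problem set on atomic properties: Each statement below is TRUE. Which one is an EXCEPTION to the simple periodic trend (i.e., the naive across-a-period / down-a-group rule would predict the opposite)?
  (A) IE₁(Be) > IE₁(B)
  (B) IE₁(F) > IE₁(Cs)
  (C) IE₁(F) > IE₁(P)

(A)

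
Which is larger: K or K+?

K

Forming K+ removes 1 electron from K. Fewer electrons for the same nuclear charge means less shielding and a higher Z_eff on the remaining electrons, and for main-group metals the entire outer shell is lost.
A cation is smaller than its parent atom: K+ < K.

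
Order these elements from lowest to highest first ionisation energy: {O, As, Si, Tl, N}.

Tl, Si, As, O, N

N is in period 2, group 15; O is in period 2, group 16; Si is in period 3, group 14; As is in period 4, group 15; Tl is in period 6, group 13.
First ionization energy rises across a period (greater Z_eff holds electrons more tightly) and falls down a group (valence electrons are farther from the nucleus).
Here both period and group differ, so the two effects have to be weighed against each other.
Si > Tl: relative to Tl, both the across-period and down-group shifts push Si's first ionization energy up.
As > Si: period and group pull opposite ways; the across-period shift dominates (947 vs 786 kJ/mol).
O > As: relative to As, both the across-period and down-group shifts push O's first ionization energy up.
N > O: this pair runs against the simple trend — see the exception note.
Note the exception: N has a higher first ionization energy than O, contrary to the simple trend — pairing an electron in O's 2p⁴ costs repulsion energy, so O ionizes more easily than half-filled N (2p³).
Tabulated first ionization energy (kJ/mol): N 1402, O 1314, Si 786, As 947, Tl 589.
So from lowest to highest: Tl < Si < As < O < N.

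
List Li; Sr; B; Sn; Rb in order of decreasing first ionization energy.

B > Sn > Sr > Li > Rb

Li is in period 2, group 1; B is in period 2, group 13; Rb is in period 5, group 1; Sr is in period 5, group 2; Sn is in period 5, group 14.
Removing the outermost electron gets harder across a period and easier down a group.
These span different periods and groups, so the two trends combine.
Li > Rb: they share group 1; the group trend gives Li the larger value.
Sr > Li: period and group pull opposite ways; the across-period shift dominates (550 vs 520 kJ/mol).
Sn > Sr: Sn lies to the right of Sr in period 5, so the across-period effect alone puts Sn higher.
B > Sn: the two effects oppose for this pair; the down-group effect wins (801 vs 709 kJ/mol).
Tabulated first ionization energy (kJ/mol): Li 520, B 801, Rb 403, Sr 550, Sn 709.
So from highest to lowest: B > Sn > Sr > Li > Rb.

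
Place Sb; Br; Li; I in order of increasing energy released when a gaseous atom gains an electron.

Li < Sb < I < Br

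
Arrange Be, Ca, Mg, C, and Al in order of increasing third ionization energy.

Consider each +2 ion: Be²⁺ is the bare [He] core; Ca²⁺ is the bare [Ar] core; Mg²⁺ is the bare [Ne] core; C²⁺ still has 2 valence electrons; Al²⁺ still has 1 valence electron.
Breaking into a closed-shell core is much more expensive than removing a leftover valence electron — Ca, Mg and Be have the largest IE_3 here.
Valence configurations: C²⁺ [He]2s², Al²⁺ [Ne]3s¹.
Approximate IE_3 values (kJ/mol): Be 14849, Ca 4912, Mg 7733, C 4620, Al 2745.
Hence IE_3: Al < C < Ca < Mg < Be.

Al, C, Ca, Mg, Be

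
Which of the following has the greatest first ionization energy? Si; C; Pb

C is in period 2, group 14; Si is in period 3, group 14; Pb is in period 6, group 14.
First ionization energy rises across a period (greater Z_eff holds electrons more tightly) and falls down a group (valence electrons are farther from the nucleus).
All are in group 14, so first ionization energy increases up the group.
The greatest first ionization energy among these belongs to C.

C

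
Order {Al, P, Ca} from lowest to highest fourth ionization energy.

The fourth ionization energy removes an electron from the +3 ion. For each element: Al³⁺ is the bare [Ne] core; P³⁺ still has 2 valence electrons; Ca³⁺ is already 1 electron into the core.
Breaking into a closed-shell core is much more expensive than removing a leftover valence electron — Ca and Al have the largest IE_4 here.
Approximate IE_4 values (kJ/mol): Al 11577, P 4964, Ca 6491.
Overall IE_4 order: P < Ca < Al.

P < Ca < Al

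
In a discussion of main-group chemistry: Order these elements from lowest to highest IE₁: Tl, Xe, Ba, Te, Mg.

Mg is in period 3, group 2; Te is in period 5, group 16; Xe is in period 5, group 18; Ba is in period 6, group 2; Tl is in period 6, group 13.
Across a period the outer electron is held more tightly (higher IE₁); down a group it sits in a higher shell, more shielded, and comes off more easily.
Neither a single period nor a single group — weigh both effects.
Tl > Ba: Tl lies to the right of Ba in period 6, so the across-period effect alone puts Tl higher.
Mg > Tl: period and group pull opposite ways; the down-group shift dominates (738 vs 589 kJ/mol).
Te > Mg: the two effects oppose for this pair; the across-period effect wins (869 vs 738 kJ/mol).
Xe > Te: Xe lies to the right of Te in period 5, so the across-period effect alone puts Xe higher.
Tabulated first ionization energy (kJ/mol): Mg 738, Te 869, Xe 1170, Ba 503, Tl 589.
So from lowest to highest: Ba < Tl < Mg < Te < Xe.

Ba, Tl, Mg, Te, Xe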